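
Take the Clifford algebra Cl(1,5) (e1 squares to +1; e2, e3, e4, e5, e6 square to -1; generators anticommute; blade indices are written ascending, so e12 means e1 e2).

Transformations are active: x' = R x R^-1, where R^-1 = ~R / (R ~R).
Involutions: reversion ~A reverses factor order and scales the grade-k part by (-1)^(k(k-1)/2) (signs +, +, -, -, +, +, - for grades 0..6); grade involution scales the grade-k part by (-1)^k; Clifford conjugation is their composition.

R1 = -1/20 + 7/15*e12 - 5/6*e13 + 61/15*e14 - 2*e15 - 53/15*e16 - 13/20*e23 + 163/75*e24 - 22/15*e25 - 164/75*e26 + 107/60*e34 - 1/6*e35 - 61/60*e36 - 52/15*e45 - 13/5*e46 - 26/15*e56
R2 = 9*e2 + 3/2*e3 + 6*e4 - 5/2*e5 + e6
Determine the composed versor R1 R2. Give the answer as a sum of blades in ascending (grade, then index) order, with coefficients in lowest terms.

Distribute over the terms of R2 (each basis-blade product reordered to ascending indices, repeated generators contracted through their squares):
R1 (9*e2) = -21/5*e1 - 9/20*e2 - 117/20*e3 + 489/25*e4 - 66/5*e5 - 492/25*e6 + 15/2*e123 - 183/5*e124 + 18*e125 + 159/5*e126 + 321/20*e234 - 3/2*e235 - 183/20*e236 - 156/5*e245 - 117/5*e246 - 78/5*e256
R1 (3/2*e3) = 5/4*e1 + 39/40*e2 - 3/40*e3 + 107/40*e4 - 1/4*e5 - 61/40*e6 + 7/10*e123 - 61/10*e134 + 3*e135 + 53/10*e136 - 163/50*e234 + 11/5*e235 + 82/25*e236 - 26/5*e345 - 39/10*e346 - 13/5*e356
R1 (6*e4) = -122/5*e1 - 326/25*e2 - 107/10*e3 - 3/10*e4 - 104/5*e5 - 78/5*e6 + 14/5*e124 - 5*e134 + 12*e145 + 106/5*e146 - 39/10*e234 + 44/5*e245 + 328/25*e246 + e345 + 61/10*e346 - 52/5*e456
R1 (-5/2*e5) = -5*e1 - 11/3*e2 - 5/12*e3 - 26/3*e4 + 1/8*e5 + 13/3*e6 - 7/6*e125 + 25/12*e135 - 61/6*e145 - 53/6*e156 + 13/8*e235 - 163/30*e245 - 82/15*e256 - 107/24*e345 - 61/24*e356 - 13/2*e456
R1 (e6) = 53/15*e1 + 164/75*e2 + 61/60*e3 + 13/5*e4 + 26/15*e5 - 1/20*e6 + 7/15*e126 - 5/6*e136 + 61/15*e146 - 2*e156 - 13/20*e236 + 163/75*e246 - 22/15*e256 + 107/60*e346 - 1/6*e356 - 52/15*e456
Summing the partial products and collecting blades:
Answer: -1729/60*e1 - 2799/200*e2 - 641/40*e3 + 9521/600*e4 - 3887/120*e5 - 19513/600*e6 + 41/5*e123 - 169/5*e124 + 101/6*e125 + 484/15*e126 - 111/10*e134 + 61/12*e135 + 67/15*e136 + 11/6*e145 + 379/15*e146 - 65/6*e156 + 889/100*e234 + 93/40*e235 - 163/25*e236 - 167/6*e245 - 608/75*e246 - 338/15*e256 - 1039/120*e345 + 239/60*e346 - 637/120*e356 - 611/30*e456


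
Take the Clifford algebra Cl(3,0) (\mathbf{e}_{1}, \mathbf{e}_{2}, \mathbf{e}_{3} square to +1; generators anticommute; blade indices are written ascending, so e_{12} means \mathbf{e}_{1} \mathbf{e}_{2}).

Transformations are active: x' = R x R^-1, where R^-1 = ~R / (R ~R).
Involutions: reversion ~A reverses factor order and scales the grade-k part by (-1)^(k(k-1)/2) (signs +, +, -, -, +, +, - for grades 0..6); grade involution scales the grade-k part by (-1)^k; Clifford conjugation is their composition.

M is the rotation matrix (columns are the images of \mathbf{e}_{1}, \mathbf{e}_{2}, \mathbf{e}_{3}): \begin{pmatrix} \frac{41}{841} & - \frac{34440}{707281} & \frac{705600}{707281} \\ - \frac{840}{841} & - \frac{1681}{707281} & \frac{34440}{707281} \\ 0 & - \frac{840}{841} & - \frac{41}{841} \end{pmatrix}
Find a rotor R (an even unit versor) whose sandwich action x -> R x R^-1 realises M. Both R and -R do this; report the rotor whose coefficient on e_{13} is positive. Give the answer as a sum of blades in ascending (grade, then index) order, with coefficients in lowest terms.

Method: write R = a + b12*e_{12} + b13*e_{13} + b23*e_{23} with a^2 + b12^2 + b13^2 + b23^2 = 1 (so R^-1 = ~R). Expanding the columns R e_j ~R gives tr M = 4a^2 - 1 and, from the antisymmetric part, M21 - M12 = -4a*b12, M13 - M31 = 4a*b13, M32 - M23 = -4a*b23.
Here tr M = -\frac{1681}{707281}, so a^2 = (1 + tr M)/4 = \frac{176400}{707281} and a = ±\frac{420}{841}. Taking a = \frac{420}{841}: M21 - M12 = -\frac{672000}{707281}, M13 - M31 = \frac{705600}{707281}, M32 - M23 = -\frac{740880}{707281}, giving b12 = \frac{400}{841}, b13 = \frac{420}{841}, b23 = \frac{441}{841}, i.e. R = \frac{420}{841} + \frac{400}{841} e_{12} + \frac{420}{841} e_{13} + \frac{441}{841} e_{23}.
Its e_{13} coefficient is already positive.
Answer: \frac{420}{841} + \frac{400}{841} e_{12} + \frac{420}{841} e_{13} + \frac{441}{841} e_{23}. Uniqueness: Spin(3) -> SO(3) maps R and -R to the same rotation of trace -\frac{1681}{707281}; fixing the sign of the e_{13} coefficient removes the ambiguity.


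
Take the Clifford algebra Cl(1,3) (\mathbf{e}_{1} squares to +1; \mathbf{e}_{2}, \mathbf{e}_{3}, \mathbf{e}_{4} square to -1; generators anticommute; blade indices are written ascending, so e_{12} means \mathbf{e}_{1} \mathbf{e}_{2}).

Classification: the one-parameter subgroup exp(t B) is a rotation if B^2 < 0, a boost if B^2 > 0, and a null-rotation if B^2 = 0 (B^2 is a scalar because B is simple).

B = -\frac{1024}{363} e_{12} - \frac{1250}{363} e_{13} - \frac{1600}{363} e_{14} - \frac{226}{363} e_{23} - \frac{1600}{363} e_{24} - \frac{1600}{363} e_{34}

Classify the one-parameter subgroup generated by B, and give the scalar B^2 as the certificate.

B^2 term by term: the squares give (-\frac{1024}{363})^2*(e_{12})^2 + (-\frac{1250}{363})^2*(e_{13})^2 + (-\frac{1600}{363})^2*(e_{14})^2 + (-\frac{226}{363})^2*(e_{23})^2 + (-\frac{1600}{363})^2*(e_{24})^2 + (-\frac{1600}{363})^2*(e_{34})^2 = \frac{1048576}{131769}*(+1) + \frac{1562500}{131769}*(+1) + \frac{2560000}{131769}*(+1) + \frac{51076}{131769}*(-1) + \frac{2560000}{131769}*(-1) + \frac{2560000}{131769}*(-1) = 0 (each basis 2-blade squares to minus the product of its generators' squares); cross terms between blades sharing an index anticommute and cancel; the commuting (index-disjoint) pairs give grade-4 terms 2*c*c'*(blade product), which cancel blade by blade — e_{1234}: \frac{3276800}{131769} - \frac{4000000}{131769} + \frac{723200}{131769} = 0 — confirming B is simple. So B^2 = 0.
Answer: null-rotation, certificate B^2 = 0. Note: conjugating B changes its blade decomposition but never the scalar B^2 = 0, whose sign settles the classification.


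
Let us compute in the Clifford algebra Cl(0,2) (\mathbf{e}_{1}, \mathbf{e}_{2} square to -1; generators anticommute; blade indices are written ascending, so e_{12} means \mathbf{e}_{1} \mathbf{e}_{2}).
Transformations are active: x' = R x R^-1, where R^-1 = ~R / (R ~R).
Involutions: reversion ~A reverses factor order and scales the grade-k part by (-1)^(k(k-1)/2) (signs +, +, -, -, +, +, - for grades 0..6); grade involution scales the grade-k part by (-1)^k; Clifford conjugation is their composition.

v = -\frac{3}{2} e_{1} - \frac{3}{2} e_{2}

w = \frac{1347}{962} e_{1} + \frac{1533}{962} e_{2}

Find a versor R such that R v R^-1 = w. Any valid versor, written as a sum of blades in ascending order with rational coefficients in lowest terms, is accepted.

Sketch: the shared square -\frac{9}{2} makes R = v + w = -\frac{48}{481} e_{1} + \frac{45}{481} e_{2} the natural versor; its sandwich fixes that direction, negates (v - w)/2, and sends v to w.
Answer: -\frac{48}{481} e_{1} + \frac{45}{481} e_{2}


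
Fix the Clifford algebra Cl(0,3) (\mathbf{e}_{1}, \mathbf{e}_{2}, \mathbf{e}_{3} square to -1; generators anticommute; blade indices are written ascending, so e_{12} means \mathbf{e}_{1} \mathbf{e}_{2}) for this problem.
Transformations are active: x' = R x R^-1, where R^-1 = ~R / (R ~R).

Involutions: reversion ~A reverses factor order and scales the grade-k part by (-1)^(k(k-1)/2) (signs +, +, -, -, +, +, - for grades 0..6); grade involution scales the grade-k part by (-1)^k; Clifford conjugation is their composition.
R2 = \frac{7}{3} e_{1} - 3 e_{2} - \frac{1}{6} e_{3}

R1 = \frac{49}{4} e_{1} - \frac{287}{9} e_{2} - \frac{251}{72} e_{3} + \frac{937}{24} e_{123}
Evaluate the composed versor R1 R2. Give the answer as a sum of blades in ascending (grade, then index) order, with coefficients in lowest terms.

Distribute over the terms of R2 (each basis-blade product reordered to ascending indices, repeated generators contracted through their squares):
R1 (\frac{7}{3} e_{1}) = -\frac{343}{12} + \frac{2009}{27} e_{12} + \frac{1757}{216} e_{13} - \frac{6559}{72} e_{23}
R1 (-3 e_{2}) = -\frac{287}{3} - \frac{147}{4} e_{12} - \frac{937}{8} e_{13} - \frac{251}{24} e_{23}
R1 (-\frac{1}{6} e_{3}) = -\frac{251}{432} + \frac{937}{144} e_{12} - \frac{49}{24} e_{13} + \frac{287}{54} e_{23}
Summing the partial products and collecting blades:
Answer: -\frac{53927}{432} + \frac{19079}{432} e_{12} - \frac{23983}{216} e_{13} - \frac{5197}{54} e_{23}


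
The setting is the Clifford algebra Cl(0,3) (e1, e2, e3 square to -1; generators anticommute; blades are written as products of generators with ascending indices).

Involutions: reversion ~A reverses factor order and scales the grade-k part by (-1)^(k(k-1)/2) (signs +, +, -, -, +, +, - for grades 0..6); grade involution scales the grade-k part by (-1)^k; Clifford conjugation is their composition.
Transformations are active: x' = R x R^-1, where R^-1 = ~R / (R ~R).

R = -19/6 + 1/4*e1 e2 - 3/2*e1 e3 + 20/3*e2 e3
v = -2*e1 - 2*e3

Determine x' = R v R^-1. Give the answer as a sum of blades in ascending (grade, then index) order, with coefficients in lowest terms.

~R = -19/6 - 1/4*e1 e2 + 3/2*e1 e3 - 20/3*e2 e3, and R ~R = 8177/144, so R^-1 = ~R / (8177/144).
R v = 10/3*e1 + 77/6*e2 + 28/3*e3 - 83/6*e1 e2 e3
Answer: -358/221*e1 - 80/37*e2 + 6846/8177*e3


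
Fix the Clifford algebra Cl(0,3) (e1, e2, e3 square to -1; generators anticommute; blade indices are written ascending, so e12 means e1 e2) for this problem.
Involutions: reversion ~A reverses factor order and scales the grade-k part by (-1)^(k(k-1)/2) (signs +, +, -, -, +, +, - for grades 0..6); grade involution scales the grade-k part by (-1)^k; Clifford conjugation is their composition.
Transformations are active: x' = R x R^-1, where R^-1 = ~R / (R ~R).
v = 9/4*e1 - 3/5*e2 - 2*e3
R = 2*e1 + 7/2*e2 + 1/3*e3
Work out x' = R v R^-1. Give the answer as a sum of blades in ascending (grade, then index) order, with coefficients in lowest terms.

~R = 2*e1 + 7/2*e2 + 1/3*e3, and R ~R = -589/36, so R^-1 = ~R / (-589/36).
R v = -26/15 - 363/40*e12 - 19/4*e13 - 34/5*e23
Answer: -21513/11780*e1 + 3951/2945*e2 + 6098/2945*e3


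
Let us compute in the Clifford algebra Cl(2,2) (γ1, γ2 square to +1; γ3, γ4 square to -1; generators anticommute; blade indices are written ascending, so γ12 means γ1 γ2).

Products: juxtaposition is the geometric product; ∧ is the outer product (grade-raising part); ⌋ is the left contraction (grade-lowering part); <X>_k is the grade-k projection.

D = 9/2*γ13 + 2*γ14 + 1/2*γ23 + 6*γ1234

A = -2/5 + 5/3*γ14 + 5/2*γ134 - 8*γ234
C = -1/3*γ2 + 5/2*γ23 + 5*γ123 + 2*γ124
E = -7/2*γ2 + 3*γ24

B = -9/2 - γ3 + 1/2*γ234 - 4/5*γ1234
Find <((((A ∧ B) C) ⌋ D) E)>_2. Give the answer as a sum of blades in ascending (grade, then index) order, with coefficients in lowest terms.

step 1: 9/5 + 2/5*γ3 - 15/2*γ14 - 115/12*γ134 + 179/5*γ234 + 8/25*γ1234
step 2: 77/5*γ2 + 16/25*γ3 + 879/10*γ4 - 2*γ12 + 358/5*γ13 - 891/5*γ14 + 119/5*γ23 - 575/12*γ24 - 179/15*γ34 + 9*γ123 - 2743/120*γ124 - 8/75*γ134 + 75/2*γ234 - 664/45*γ1234
step 3: -665/6 + 10092/25*γ1 + 24/25*γ2 + 2897/20*γ3 + 54*γ4 + 358/5*γ12 + 575/2*γ13 + 714/5*γ14 - 5346/5*γ23 - 2148/5*γ24 + 12*γ34 + 2637/5*γ123 - 96/25*γ124 - 462/5*γ134
step 4: -32304/25 - 6553/25*γ1 + 6599/12*γ2 - 18711/5*γ3 - 37518/25*γ4 - 24612/25*γ12 + 18459/10*γ13 + 5034/25*γ14 + 18839/40*γ23 - 287/2*γ24 + 16038/5*γ34 + 25669/20*γ123 + 42771/25*γ124 - 7911/5*γ134 - 9531/20*γ234 - 5391/10*γ1234
step 5: -24612/25*γ12 + 18459/10*γ13 + 5034/25*γ14 + 18839/40*γ23 - 287/2*γ24 + 16038/5*γ34
Answer: -24612/25*γ12 + 18459/10*γ13 + 5034/25*γ14 + 18839/40*γ23 - 287/2*γ24 + 16038/5*γ34


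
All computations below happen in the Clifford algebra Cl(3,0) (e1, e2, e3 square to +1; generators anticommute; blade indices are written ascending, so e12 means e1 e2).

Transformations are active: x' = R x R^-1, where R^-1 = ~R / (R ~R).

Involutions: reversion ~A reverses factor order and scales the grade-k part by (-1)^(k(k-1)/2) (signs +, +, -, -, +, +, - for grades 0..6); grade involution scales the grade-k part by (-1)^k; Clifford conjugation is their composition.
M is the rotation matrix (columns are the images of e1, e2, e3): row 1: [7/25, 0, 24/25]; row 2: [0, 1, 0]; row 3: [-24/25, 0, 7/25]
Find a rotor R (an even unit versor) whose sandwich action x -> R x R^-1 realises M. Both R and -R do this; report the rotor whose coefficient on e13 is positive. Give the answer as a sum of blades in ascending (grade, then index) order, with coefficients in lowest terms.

Method: write R = a + b12*e12 + b13*e13 + b23*e23 with a^2 + b12^2 + b13^2 + b23^2 = 1 (so R^-1 = ~R). Expanding the columns R e_j ~R gives tr M = 4a^2 - 1 and, from the antisymmetric part, M21 - M12 = -4a*b12, M13 - M31 = 4a*b13, M32 - M23 = -4a*b23.
Here tr M = 39/25, so a^2 = (1 + tr M)/4 = 16/25 and a = ±4/5. Taking a = 4/5: M21 - M12 = 0, M13 - M31 = 48/25, M32 - M23 = 0, giving b12 = 0, b13 = 3/5, b23 = 0, i.e. R = 4/5 + 3/5*e13.
Its e13 coefficient is already positive.
Answer: 4/5 + 3/5*e13. Key observation: the double cover Spin(3) -> SO(3) sends R and -R to the same matrix (trace 39/25 here), so the stated sign of the e13 coefficient is what selects one sheet.


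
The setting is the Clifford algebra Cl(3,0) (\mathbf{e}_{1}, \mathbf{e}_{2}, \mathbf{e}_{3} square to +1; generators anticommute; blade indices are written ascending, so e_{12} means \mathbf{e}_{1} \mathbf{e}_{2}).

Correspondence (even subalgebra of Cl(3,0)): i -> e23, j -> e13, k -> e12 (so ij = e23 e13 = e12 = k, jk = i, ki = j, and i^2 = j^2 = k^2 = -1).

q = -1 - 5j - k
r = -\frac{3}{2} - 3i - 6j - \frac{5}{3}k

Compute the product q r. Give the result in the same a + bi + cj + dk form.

In blades: q = -1 - e_{12} - 5 e_{13}, r = -\frac{3}{2} - \frac{5}{3} e_{12} - 6 e_{13} - 3 e_{23}.
Distribute q over r term by term (generator squares from the signature, products reordered to ascending indices): (-1)*r = \frac{3}{2} + \frac{5}{3} e_{12} + 6 e_{13} + 3 e_{23}; (-e_{12})*r = -\frac{5}{3} + \frac{3}{2} e_{12} + 3 e_{13} - 6 e_{23}; (-5 e_{13})*r = -30 - 15 e_{12} + \frac{15}{2} e_{13} + \frac{25}{3} e_{23}.
Sum: -\frac{181}{6} - \frac{71}{6} e_{12} + \frac{33}{2} e_{13} + \frac{16}{3} e_{23}; translating back through the correspondence:
Answer: -\frac{181}{6} + \frac{16}{3}i + \frac{33}{2}j - \frac{71}{6}k


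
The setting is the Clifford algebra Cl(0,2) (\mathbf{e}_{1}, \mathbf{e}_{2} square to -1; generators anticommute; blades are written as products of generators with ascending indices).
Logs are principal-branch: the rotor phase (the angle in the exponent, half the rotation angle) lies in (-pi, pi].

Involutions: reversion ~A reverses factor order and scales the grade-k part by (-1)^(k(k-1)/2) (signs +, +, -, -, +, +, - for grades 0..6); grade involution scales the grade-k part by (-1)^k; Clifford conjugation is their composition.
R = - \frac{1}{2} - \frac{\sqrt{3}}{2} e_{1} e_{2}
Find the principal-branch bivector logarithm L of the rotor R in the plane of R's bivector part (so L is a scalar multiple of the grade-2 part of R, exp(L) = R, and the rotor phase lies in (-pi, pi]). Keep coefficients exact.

The scalar part of R is - \frac{1}{2}, so the principal-branch rotor phase is pinned; divide the bivector part by its sine to get the unit plane — L is the phase times that plane.
Concretely: cos(phase) = - \frac{1}{2} gives phase = ±\frac{2 \pi}{3}, and since phase/sin(phase) is even the sign is immaterial: L = (phase/sin(phase)) * <R>_2 = (\frac{4 \sqrt{3} \pi}{9}) * <R>_2.
Answer: - \frac{2 \pi}{3} e_{1} e_{2}


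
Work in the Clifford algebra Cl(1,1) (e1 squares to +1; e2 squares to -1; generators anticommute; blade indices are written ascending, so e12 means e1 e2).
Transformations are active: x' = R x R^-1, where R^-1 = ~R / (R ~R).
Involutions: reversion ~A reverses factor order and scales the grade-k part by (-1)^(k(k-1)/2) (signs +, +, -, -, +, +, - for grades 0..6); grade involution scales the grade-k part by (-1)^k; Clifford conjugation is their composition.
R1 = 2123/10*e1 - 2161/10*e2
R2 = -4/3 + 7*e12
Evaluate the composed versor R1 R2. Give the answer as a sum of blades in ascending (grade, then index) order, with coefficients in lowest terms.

Distribute over the terms of R1 (each basis-blade product reordered to ascending indices, repeated generators contracted through their squares):
(2123/10*e1) R2 = -4246/15*e1 + 14861/10*e2
(-2161/10*e2) R2 = -15127/10*e1 + 4322/15*e2
Summing the partial products and collecting blades:
Answer: -53873/30*e1 + 53227/30*e2


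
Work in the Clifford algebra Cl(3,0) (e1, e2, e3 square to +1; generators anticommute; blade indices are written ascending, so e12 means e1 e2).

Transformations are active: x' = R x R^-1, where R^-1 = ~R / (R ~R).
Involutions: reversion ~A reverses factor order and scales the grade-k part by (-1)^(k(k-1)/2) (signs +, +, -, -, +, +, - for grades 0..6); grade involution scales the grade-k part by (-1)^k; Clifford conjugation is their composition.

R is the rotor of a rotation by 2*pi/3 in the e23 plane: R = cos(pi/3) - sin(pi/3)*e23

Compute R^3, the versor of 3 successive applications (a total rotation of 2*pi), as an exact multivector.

Half-angle bookkeeping: 3 applications in e23 add up to rotor phase 3*pi/3 = pi, so R^3 = cos(pi) - sin(pi)*e23.
cos(pi) = -1 and sin(pi) = 0, so R^3 = -1. The total rotation 2*pi is 1 full turn, so every vector returns to itself, yet the rotor is -1, on the OTHER sheet of the double cover (an odd number of 2*pi turns).
Answer: -1


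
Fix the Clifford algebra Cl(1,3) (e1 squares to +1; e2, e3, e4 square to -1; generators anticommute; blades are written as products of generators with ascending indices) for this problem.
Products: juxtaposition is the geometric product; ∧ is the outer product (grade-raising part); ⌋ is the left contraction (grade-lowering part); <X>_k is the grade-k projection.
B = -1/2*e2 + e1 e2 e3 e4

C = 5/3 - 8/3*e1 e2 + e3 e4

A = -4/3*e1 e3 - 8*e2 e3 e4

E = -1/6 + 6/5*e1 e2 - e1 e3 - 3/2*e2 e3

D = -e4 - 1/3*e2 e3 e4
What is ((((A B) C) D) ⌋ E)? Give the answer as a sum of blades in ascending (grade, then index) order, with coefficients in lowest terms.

step 1: 8*e1 + 4/3*e2 e4 - 4*e3 e4 - 2/3*e1 e2 e3
step 2: 4 + 40/3*e1 - 64/3*e2 + 16/9*e3 - 32/9*e1 e4 + 4/3*e2 e3 + 20/9*e2 e4 - 20/3*e3 e4 - 10/9*e1 e2 e3 + 2/3*e1 e2 e4 + 8*e1 e3 e4 + 32/3*e1 e2 e3 e4
step 3: -64/9*e1 - 200/27*e3 - 32/9*e4 + 10/3*e1 e2 + 70/9*e1 e3 - 370/27*e1 e4 + 560/27*e2 e4 - 80/9*e3 e4 + 256/27*e1 e2 e3 - 8/3*e2 e3 e4 - 10/3*e1 e2 e3 e4
step 4: -34/9 + 200/27*e1 + 116/45*e2 + 64/9*e3
Answer: -34/9 + 200/27*e1 + 116/45*e2 + 64/9*e3


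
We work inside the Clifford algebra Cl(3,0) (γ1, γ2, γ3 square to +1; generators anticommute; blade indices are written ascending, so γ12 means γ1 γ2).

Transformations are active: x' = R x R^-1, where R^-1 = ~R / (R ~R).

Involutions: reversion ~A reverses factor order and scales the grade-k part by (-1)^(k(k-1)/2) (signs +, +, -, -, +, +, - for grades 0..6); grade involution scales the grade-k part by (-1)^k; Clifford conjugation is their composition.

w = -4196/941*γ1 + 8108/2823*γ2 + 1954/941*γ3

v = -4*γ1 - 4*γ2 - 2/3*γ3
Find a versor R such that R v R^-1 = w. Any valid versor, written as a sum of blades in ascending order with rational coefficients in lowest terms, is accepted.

Key observation: q(v) = q(w) = 292/9 (sandwiches preserve the norm), so R = v + w = -7960/941*γ1 - 3184/2823*γ2 + 3980/2823*γ3 works whenever it is invertible — the component of v along it is kept and (v - w)/2 reverses, sending v to w.
Answer: -7960/941*γ1 - 3184/2823*γ2 + 3980/2823*γ3


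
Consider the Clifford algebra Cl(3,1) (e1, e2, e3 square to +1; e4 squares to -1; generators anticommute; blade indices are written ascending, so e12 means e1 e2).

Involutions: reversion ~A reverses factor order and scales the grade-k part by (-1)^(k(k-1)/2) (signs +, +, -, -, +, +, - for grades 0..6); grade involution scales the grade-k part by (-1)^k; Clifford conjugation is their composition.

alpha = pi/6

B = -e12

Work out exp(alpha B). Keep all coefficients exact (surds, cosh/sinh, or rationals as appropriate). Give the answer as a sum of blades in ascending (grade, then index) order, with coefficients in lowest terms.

B^2 = (-1)^2*(e12)^2 = 1*(-1) = -1 (a basis 2-blade squares to minus the product of its generators' squares).
B^2 = -1 — a negative square means the series sums to a rotation: l = 1, alpha*l = pi/6, so exp(alpha B) = cos(pi/6) + (sin(pi/6)/1)*B = sqrt(3)/2 + (1/2)*B.
Answer: sqrt(3)/2 - 1/2*e12


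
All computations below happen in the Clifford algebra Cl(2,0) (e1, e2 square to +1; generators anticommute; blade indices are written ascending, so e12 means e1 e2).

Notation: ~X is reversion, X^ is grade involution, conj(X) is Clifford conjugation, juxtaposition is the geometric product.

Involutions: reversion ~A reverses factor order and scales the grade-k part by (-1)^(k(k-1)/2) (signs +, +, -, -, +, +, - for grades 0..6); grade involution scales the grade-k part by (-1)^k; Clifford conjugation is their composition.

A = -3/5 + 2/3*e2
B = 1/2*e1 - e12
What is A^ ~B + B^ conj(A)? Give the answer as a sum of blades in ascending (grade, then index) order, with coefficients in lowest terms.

first term: 11/30*e1 - 4/15*e12
second term: 29/30*e1 + 14/15*e12
Answer: 4/3*e1 + 2/3*e12


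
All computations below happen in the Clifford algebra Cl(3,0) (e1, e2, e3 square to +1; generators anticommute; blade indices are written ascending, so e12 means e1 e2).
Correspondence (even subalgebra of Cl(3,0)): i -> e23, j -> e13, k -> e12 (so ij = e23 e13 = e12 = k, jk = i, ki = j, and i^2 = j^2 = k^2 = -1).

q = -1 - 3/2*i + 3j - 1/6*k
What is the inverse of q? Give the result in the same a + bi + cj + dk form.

In blades: q = -1 - 1/6*e12 + 3*e13 - 3/2*e23.
With qbar = -1 + 1/6*e12 - 3*e13 + 3/2*e23 (scalar fixed, mapped units negated), q qbar = 221/18 (the sum of squared coefficients), so q^-1 = qbar / (221/18) = -18/221 + 3/221*e12 - 54/221*e13 + 27/221*e23; translating back:
Answer: -18/221 + 27/221*i - 54/221*j + 3/221*k


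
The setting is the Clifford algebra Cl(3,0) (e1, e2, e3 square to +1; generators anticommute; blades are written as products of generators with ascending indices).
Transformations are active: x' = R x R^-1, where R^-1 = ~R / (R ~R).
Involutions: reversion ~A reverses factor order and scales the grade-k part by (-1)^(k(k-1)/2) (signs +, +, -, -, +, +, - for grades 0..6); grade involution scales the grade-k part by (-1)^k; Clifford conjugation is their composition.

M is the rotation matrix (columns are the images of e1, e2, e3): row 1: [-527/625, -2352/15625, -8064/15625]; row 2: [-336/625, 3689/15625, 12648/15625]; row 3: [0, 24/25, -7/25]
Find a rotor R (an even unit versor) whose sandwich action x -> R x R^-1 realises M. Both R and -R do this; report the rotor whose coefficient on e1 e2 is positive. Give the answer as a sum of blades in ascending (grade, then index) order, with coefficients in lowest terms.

Method: write R = a + b12*e1 e2 + b13*e1 e3 + b23*e2 e3 with a^2 + b12^2 + b13^2 + b23^2 = 1 (so R^-1 = ~R). Expanding the columns R e_j ~R gives tr M = 4a^2 - 1 and, from the antisymmetric part, M21 - M12 = -4a*b12, M13 - M31 = 4a*b13, M32 - M23 = -4a*b23.
Here tr M = -13861/15625, so a^2 = (1 + tr M)/4 = 441/15625 and a = ±21/125. Taking a = 21/125: M21 - M12 = -6048/15625, M13 - M31 = -8064/15625, M32 - M23 = 2352/15625, giving b12 = 72/125, b13 = -96/125, b23 = -28/125, i.e. R = 21/125 + 72/125*e1 e2 - 96/125*e1 e3 - 28/125*e2 e3.
Its e1 e2 coefficient is already positive.
Answer: 21/125 + 72/125*e1 e2 - 96/125*e1 e3 - 28/125*e2 e3. Key observation: the double cover Spin(3) -> SO(3) sends R and -R to the same matrix (trace -13861/15625 here), so the stated sign of the e1 e2 coefficient is what selects one sheet.


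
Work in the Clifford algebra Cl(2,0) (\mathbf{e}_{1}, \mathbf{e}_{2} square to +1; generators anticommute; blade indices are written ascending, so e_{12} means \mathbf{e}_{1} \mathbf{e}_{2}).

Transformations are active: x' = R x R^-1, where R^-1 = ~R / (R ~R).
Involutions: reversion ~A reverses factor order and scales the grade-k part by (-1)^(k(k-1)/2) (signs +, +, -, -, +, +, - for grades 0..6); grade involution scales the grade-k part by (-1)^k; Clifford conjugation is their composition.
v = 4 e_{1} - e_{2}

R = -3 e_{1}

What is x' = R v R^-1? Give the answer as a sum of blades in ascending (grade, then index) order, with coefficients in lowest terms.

~R = -3 e_{1}, and R ~R = 9, so R^-1 = ~R / (9).
R v = -12 + 3 e_{12}
Answer: 4 e_{1} + e_{2}


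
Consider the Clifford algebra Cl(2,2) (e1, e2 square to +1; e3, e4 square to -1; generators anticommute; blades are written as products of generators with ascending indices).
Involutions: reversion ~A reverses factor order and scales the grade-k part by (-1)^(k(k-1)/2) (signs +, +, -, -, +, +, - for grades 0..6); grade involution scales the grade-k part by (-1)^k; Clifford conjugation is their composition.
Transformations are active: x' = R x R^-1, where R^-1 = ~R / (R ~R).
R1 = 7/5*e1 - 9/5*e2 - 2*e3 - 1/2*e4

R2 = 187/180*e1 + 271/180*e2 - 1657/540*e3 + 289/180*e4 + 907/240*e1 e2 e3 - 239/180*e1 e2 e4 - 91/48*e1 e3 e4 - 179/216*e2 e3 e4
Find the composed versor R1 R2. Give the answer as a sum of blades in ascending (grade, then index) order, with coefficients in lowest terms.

Distribute over the terms of R1 (each basis-blade product reordered to ascending indices, repeated generators contracted through their squares):
(7/5*e1) R2 = 1309/900 + 1897/900*e1 e2 - 11599/2700*e1 e3 + 2023/900*e1 e4 + 6349/1200*e2 e3 - 1673/900*e2 e4 - 637/240*e3 e4 - 1253/1080*e1 e2 e3 e4
(-9/5*e2) R2 = -271/100 + 187/100*e1 e2 + 2721/400*e1 e3 - 239/100*e1 e4 + 1657/300*e2 e3 - 289/100*e2 e4 + 179/120*e3 e4 - 273/80*e1 e2 e3 e4
(-2*e3) R2 = -1657/270 + 907/120*e1 e2 + 187/90*e1 e3 + 91/24*e1 e4 + 271/90*e2 e3 + 179/108*e2 e4 - 289/90*e3 e4 + 239/90*e1 e2 e3 e4
(-1/2*e4) R2 = 289/360 - 239/360*e1 e2 - 91/96*e1 e3 + 187/360*e1 e4 - 179/432*e2 e3 + 271/360*e2 e4 - 1657/1080*e3 e4 + 907/480*e1 e2 e3 e4
Summing the partial products and collecting blades:
Answer: -7117/1080 + 1957/180*e1 e2 + 78547/21600*e1 e3 + 938/225*e1 e4 + 72419/5400*e2 e3 - 12629/5400*e2 e4 - 12761/2160*e3 e4 - 119/4320*e1 e2 e3 e4


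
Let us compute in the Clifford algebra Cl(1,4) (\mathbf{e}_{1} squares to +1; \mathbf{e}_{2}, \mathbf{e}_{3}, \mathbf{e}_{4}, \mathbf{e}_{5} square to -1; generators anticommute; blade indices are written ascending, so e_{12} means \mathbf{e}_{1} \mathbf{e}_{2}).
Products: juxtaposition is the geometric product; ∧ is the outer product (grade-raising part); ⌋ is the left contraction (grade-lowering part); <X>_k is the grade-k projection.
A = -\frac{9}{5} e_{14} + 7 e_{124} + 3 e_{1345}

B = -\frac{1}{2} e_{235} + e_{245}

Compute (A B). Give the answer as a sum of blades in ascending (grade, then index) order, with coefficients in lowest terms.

step 1: -7 e_{15} + 3 e_{123} + \frac{3}{2} e_{124} - \frac{9}{5} e_{125} + \frac{7}{2} e_{1345} + \frac{9}{10} e_{12345}
Answer: -7 e_{15} + 3 e_{123} + \frac{3}{2} e_{124} - \frac{9}{5} e_{125} + \frac{7}{2} e_{1345} + \frac{9}{10} e_{12345}


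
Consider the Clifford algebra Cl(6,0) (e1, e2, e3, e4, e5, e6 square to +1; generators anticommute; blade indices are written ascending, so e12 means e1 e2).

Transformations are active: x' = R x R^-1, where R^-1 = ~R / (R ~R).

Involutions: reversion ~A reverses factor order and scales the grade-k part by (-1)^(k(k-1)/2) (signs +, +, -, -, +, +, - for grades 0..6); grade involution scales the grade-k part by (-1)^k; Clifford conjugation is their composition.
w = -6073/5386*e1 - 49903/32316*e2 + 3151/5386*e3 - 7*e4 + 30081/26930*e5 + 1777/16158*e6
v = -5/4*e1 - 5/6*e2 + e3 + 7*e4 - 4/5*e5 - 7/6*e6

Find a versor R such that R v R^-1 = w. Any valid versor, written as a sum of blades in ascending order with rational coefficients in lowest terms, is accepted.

Equal squares first: v^2 = w^2 = 195329/3600. Then v + w = -25611/10772*e1 - 25611/10772*e2 + 8537/5386*e3 + 8537/26930*e5 - 8537/8079*e6 is a versor taking v to w, provided it is invertible.
Answer: -25611/10772*e1 - 25611/10772*e2 + 8537/5386*e3 + 8537/26930*e5 - 8537/8079*e6


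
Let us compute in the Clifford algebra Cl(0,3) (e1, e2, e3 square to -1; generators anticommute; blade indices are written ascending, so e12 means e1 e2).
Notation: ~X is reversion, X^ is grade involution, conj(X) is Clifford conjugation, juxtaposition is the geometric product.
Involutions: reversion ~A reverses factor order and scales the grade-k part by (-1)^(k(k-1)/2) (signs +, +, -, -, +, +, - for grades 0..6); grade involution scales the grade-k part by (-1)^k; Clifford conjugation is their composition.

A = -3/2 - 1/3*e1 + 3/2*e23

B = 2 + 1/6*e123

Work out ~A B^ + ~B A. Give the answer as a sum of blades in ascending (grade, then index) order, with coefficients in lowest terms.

first term: -3 - 11/12*e1 - 55/18*e23 + 1/4*e123
second term: -3 - 5/12*e1 + 53/18*e23 + 1/4*e123
Answer: -6 - 4/3*e1 - 1/9*e23 + 1/2*e123


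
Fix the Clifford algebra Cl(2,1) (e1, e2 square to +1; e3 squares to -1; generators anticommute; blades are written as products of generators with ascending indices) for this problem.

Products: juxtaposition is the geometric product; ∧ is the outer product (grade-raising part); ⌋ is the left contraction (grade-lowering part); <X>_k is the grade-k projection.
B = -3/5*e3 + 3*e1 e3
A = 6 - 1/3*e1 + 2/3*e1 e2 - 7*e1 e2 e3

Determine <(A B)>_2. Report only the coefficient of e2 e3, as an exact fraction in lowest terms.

step 1: 21*e2 - 23/5*e3 - 21/5*e1 e2 + 91/5*e1 e3 - 2*e2 e3 - 2/5*e1 e2 e3
step 2: -21/5*e1 e2 + 91/5*e1 e3 - 2*e2 e3
Answer: -2


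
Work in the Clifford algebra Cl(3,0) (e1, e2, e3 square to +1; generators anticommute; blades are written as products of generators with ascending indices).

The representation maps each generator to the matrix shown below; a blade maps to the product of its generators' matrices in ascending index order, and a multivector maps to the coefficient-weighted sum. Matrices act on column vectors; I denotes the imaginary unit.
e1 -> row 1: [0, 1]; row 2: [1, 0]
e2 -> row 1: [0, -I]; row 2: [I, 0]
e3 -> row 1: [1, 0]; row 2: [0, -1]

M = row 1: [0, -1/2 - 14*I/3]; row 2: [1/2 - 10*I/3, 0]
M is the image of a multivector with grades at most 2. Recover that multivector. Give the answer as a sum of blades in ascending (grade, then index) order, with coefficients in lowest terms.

Method: 1, rho(e1), rho(e2), rho(e3) form a trace-orthogonal basis of the 2x2 complex matrices (tr(X Y) = 2 if X = Y, else 0), so M = m0*1 + m1*rho(e1) + m2*rho(e2) + m3*rho(e3) with m0 = tr(M)/2 = 0, m1 = tr(M rho(e1))/2 = -4*I, m2 = tr(M rho(e2))/2 = 2/3 - I/2, m3 = tr(M rho(e3))/2 = 0.
Multiplying table entries, the bivector images are rho(e1 e2) = I*rho(e3), rho(e1 e3) = -I*rho(e2), rho(e2 e3) = I*rho(e1); with real blade coefficients the real parts of m0..m3 are the coefficients of 1, e1, e2, e3 and the imaginary parts give the bivectors (e2 e3: Im m1, e1 e3: -Im m2, e1 e2: Im m3).
Answer: 2/3*e2 + 1/2*e1 e3 - 4*e2 e3


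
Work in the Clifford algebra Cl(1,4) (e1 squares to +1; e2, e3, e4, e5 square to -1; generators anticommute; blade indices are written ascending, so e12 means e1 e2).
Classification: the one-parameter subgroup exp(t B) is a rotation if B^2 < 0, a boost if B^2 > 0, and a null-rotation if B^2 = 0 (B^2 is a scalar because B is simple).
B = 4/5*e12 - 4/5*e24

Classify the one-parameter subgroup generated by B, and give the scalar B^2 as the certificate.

B^2 term by term: the squares give (4/5)^2*(e12)^2 + (-4/5)^2*(e24)^2 = 16/25*(+1) + 16/25*(-1) = 0 (each basis 2-blade squares to minus the product of its generators' squares); cross terms between blades sharing an index anticommute and cancel. So B^2 = 0.
Answer: null-rotation, certificate B^2 = 0. The class reads off the invariant scalar 0 directly.


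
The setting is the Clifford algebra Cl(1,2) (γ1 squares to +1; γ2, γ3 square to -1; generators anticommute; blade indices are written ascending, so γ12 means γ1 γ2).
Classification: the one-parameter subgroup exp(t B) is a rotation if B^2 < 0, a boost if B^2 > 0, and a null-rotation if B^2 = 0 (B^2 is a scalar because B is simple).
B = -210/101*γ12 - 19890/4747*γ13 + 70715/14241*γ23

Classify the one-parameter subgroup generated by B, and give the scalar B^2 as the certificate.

B^2 term by term: the squares give (-210/101)^2*(γ12)^2 + (-19890/4747)^2*(γ13)^2 + (70715/14241)^2*(γ23)^2 = 44100/10201*(+1) + 395612100/22534009*(+1) + 5000611225/202806081*(-1) = -25/9 (each basis 2-blade squares to minus the product of its generators' squares); cross terms between blades sharing an index anticommute and cancel. So B^2 = -25/9.
Answer: rotation, certificate B^2 = -25/9. Certificate logic: -25/9 is a conjugation-invariant scalar, so its sign fixes rotation versus boost versus null-rotation outright.


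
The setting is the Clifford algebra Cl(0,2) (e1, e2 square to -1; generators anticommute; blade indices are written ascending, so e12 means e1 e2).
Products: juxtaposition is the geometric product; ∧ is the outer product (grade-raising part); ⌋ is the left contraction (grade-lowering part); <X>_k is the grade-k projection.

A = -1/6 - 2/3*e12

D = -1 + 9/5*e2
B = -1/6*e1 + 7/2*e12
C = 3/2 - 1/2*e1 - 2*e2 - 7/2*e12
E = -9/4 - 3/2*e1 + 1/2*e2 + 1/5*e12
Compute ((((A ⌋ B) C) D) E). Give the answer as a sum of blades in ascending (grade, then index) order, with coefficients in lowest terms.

step 1: 7/3 + 1/36*e1 - 7/12*e12
step 2: 53/36 - 55/24*e1 - 77/18*e2 - 655/72*e12
step 3: 1121/180 + 56/3*e1 + 1247/180*e2 + 179/36*e12
step 4: 2287/240 - 23599/450*e1 - 17039/720*e2 + 35219/3600*e12
Answer: 2287/240 - 23599/450*e1 - 17039/720*e2 + 35219/3600*e12


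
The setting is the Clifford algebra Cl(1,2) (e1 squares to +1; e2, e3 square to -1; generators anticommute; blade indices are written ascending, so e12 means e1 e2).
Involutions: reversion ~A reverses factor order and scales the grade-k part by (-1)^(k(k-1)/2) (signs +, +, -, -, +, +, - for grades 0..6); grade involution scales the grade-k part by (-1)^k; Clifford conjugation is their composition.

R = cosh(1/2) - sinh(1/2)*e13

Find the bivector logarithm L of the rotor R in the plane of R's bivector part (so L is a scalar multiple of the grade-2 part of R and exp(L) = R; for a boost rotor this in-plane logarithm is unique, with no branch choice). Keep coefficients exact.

The scalar part of R is cosh(1/2), giving the rapidity magnitude (cosh is even); the bivector part supplies orientation, its quotient by sinh of the rapidity is the plane, and L = rapidity * plane — unique in that plane, since flipping both signs leaves L unchanged.
Concretely: cosh(rapidity) = cosh(1/2) gives rapidity = ±1/2, and since rapidity/sinh(rapidity) is even the sign is immaterial: L = (rapidity/sinh(rapidity)) * <R>_2 = (1/(2*sinh(1/2))) * <R>_2.
Answer: -1/2*e13


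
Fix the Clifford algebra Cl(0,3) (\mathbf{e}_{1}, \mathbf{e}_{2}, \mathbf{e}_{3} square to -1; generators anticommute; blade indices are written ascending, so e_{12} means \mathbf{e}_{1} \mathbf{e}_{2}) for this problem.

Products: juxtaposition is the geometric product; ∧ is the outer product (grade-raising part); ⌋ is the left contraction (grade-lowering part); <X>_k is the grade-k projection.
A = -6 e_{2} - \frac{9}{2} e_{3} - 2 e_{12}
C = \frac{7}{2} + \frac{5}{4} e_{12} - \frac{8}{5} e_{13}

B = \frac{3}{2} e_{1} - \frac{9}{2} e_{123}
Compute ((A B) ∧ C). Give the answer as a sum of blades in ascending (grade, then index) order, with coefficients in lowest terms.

step 1: -3 e_{2} - 9 e_{3} - \frac{45}{4} e_{12} + \frac{135}{4} e_{13}
step 2: -\frac{21}{2} e_{2} - \frac{63}{2} e_{3} - \frac{315}{8} e_{12} + \frac{945}{8} e_{13} - \frac{321}{20} e_{123}
Answer: -\frac{21}{2} e_{2} - \frac{63}{2} e_{3} - \frac{315}{8} e_{12} + \frac{945}{8} e_{13} - \frac{321}{20} e_{123}


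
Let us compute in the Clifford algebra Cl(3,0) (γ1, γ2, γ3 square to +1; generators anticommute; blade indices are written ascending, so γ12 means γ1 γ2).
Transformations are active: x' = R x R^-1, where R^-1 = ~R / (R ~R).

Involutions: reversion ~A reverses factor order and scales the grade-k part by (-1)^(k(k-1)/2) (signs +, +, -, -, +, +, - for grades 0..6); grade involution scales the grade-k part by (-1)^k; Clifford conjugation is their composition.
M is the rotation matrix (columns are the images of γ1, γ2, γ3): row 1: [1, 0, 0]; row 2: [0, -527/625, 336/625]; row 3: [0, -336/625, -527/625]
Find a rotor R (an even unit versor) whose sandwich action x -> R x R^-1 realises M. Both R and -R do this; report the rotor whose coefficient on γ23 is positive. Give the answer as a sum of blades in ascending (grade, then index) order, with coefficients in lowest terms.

Method: write R = a + b12*γ12 + b13*γ13 + b23*γ23 with a^2 + b12^2 + b13^2 + b23^2 = 1 (so R^-1 = ~R). Expanding the columns R e_j ~R gives tr M = 4a^2 - 1 and, from the antisymmetric part, M21 - M12 = -4a*b12, M13 - M31 = 4a*b13, M32 - M23 = -4a*b23.
Here tr M = -429/625, so a^2 = (1 + tr M)/4 = 49/625 and a = ±7/25. Taking a = 7/25: M21 - M12 = 0, M13 - M31 = 0, M32 - M23 = -672/625, giving b12 = 0, b13 = 0, b23 = 24/25, i.e. R = 7/25 + 24/25*γ23.
Its γ23 coefficient is already positive.
Answer: 7/25 + 24/25*γ23. Recall the cover is two-to-one: with M of trace -429/625, both preimages act alike, and the stated γ23 sign chooses the sheet.


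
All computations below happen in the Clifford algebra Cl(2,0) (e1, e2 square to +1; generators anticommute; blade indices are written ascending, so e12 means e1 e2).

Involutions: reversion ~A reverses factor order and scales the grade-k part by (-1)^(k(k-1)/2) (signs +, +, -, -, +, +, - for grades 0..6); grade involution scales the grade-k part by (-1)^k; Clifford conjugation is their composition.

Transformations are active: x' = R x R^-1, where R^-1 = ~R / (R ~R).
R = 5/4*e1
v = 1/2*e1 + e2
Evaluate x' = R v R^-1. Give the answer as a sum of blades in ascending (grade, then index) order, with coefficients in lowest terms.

~R = 5/4*e1, and R ~R = 25/16, so R^-1 = ~R / (25/16).
R v = 5/8 + 5/4*e12
Answer: 1/2*e1 - e2


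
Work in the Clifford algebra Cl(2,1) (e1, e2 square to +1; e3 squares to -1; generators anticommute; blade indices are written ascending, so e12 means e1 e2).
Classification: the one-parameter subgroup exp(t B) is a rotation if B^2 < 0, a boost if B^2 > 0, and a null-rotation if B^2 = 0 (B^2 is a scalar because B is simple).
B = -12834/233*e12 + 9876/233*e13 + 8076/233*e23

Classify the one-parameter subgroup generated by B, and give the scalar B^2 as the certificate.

B^2 term by term: the squares give (-12834/233)^2*(e12)^2 + (9876/233)^2*(e13)^2 + (8076/233)^2*(e23)^2 = 164711556/54289*(-1) + 97535376/54289*(+1) + 65221776/54289*(+1) = -36 (each basis 2-blade squares to minus the product of its generators' squares); cross terms between blades sharing an index anticommute and cancel. So B^2 = -36.
Answer: rotation, certificate B^2 = -36. The scalar -36 is the complete invariant here: its sign names the subgroup type.


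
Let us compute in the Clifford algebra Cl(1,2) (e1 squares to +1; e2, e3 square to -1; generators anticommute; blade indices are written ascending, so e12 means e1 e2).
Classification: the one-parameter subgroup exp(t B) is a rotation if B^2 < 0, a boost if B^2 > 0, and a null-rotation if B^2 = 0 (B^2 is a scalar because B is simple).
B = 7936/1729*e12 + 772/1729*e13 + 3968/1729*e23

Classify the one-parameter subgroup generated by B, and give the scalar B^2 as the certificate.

B^2 term by term: the squares give (7936/1729)^2*(e12)^2 + (772/1729)^2*(e13)^2 + (3968/1729)^2*(e23)^2 = 62980096/2989441*(+1) + 595984/2989441*(+1) + 15745024/2989441*(-1) = 16 (each basis 2-blade squares to minus the product of its generators' squares); cross terms between blades sharing an index anticommute and cancel. So B^2 = 16.
Answer: boost, certificate B^2 = 16. The class reads off the invariant scalar 16 directly.
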